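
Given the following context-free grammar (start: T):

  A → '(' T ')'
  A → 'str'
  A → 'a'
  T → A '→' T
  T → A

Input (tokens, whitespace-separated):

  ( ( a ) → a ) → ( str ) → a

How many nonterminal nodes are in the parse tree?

[T [A ( [T [A ( [T [A a]] )] → [T [A a]]] )] → [T [A ( [T [A str]] )] → [T [A a]]]]

14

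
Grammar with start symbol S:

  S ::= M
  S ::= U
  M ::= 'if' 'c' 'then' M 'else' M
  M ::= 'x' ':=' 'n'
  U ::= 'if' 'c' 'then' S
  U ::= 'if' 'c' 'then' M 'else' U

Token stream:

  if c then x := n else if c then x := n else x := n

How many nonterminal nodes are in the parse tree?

[S [M if c then [M x := n] else [M if c then [M x := n] else [M x := n]]]]

6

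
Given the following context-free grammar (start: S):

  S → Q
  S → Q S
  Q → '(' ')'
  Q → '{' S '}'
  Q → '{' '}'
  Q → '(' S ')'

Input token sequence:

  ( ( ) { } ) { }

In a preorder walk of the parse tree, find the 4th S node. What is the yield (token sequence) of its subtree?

{ }

[S [Q ( [S [Q ( )] [S [Q { }]]] )] [S [Q { }]]]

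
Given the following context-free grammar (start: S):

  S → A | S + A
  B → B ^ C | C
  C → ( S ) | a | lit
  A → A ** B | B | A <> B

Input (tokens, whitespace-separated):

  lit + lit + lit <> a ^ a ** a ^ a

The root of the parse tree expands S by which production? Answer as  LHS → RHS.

[S [S [S [A [B [C lit]]]] + [A [B [C lit]]]] + [A [A [A [B [C lit]]] <> [B [B [C a]] ^ [C a]]] ** [B [B [C a]] ^ [C a]]]]

S → S + A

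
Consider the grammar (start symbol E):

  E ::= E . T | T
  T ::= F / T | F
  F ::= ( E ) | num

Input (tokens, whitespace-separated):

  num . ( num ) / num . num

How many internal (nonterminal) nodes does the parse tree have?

14

[E [E [E [T [F num]]] . [T [F ( [E [T [F num]]] )] / [T [F num]]]] . [T [F num]]]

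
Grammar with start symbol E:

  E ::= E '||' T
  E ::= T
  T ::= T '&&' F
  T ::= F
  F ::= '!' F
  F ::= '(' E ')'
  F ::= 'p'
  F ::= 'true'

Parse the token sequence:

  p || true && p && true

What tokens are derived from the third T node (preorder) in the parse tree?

[E [E [T [F p]]] || [T [T [T [F true]] && [F p]] && [F true]]]

true && p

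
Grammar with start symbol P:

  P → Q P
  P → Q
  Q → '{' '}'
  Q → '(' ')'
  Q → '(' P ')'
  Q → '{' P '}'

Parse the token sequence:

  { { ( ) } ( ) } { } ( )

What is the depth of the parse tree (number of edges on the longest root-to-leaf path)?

[P [Q { [P [Q { [P [Q ( )]] }] [P [Q ( )]]] }] [P [Q { }] [P [Q ( )]]]]

6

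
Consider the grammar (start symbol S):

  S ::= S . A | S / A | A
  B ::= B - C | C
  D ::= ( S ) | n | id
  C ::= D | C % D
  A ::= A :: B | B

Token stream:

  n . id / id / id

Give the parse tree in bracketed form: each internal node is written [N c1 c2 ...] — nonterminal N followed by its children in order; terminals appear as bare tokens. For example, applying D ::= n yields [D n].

S
S / A
S / A / A
S . A / A / A
A . A / A / A
B . A / A / A
C . A / A / A
D . A / A / A
n . A / A / A
n . B / A / A
n . C / A / A
n . D / A / A
n . id / A / A
n . id / B / A
n . id / C / A
n . id / D / A
n . id / id / A
n . id / id / B
n . id / id / C
n . id / id / D
n . id / id / id

[S [S [S [S [A [B [C [D n]]]]] . [A [B [C [D id]]]]] / [A [B [C [D id]]]]] / [A [B [C [D id]]]]]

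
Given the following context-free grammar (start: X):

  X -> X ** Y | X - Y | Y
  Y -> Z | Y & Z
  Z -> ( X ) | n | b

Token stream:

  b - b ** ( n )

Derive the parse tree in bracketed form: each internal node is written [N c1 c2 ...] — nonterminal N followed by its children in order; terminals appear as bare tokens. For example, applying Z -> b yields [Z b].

X
X ** Y
X - Y ** Y
Y - Y ** Y
Z - Y ** Y
b - Y ** Y
b - Z ** Y
b - b ** Y
b - b ** Z
b - b ** ( X )
b - b ** ( Y )
b - b ** ( Z )
b - b ** ( n )

[X [X [X [Y [Z b]]] - [Y [Z b]]] ** [Y [Z ( [X [Y [Z n]]] )]]]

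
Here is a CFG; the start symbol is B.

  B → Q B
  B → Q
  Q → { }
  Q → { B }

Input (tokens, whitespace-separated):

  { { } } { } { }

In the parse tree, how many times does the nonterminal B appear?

4

[B [Q { [B [Q { }]] }] [B [Q { }] [B [Q { }]]]]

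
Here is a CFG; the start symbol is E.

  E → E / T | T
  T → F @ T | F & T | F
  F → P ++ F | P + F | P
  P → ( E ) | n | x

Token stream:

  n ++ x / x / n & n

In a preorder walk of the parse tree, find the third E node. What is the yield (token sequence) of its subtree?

[E [E [E [T [F [P n] ++ [F [P x]]]]] / [T [F [P x]]]] / [T [F [P n]] & [T [F [P n]]]]]

n ++ x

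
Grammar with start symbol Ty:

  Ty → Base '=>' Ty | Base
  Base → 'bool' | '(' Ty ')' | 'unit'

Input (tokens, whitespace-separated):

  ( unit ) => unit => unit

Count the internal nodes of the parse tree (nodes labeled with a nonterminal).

8

[Ty [Base ( [Ty [Base unit]] )] => [Ty [Base unit] => [Ty [Base unit]]]]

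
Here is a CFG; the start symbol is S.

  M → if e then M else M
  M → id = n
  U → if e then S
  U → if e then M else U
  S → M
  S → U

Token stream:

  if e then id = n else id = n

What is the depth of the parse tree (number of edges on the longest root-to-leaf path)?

3

[S [M if e then [M id = n] else [M id = n]]]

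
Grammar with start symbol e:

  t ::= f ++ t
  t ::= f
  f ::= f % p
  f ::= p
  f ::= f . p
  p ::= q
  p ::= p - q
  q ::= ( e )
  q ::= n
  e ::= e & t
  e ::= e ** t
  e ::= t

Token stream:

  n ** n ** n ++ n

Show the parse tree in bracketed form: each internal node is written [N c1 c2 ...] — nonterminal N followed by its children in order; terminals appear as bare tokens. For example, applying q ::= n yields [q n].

e
e ** t
e ** t ** t
t ** t ** t
f ** t ** t
p ** t ** t
q ** t ** t
n ** t ** t
n ** f ** t
n ** p ** t
n ** q ** t
n ** n ** t
n ** n ** f ++ t
n ** n ** p ++ t
n ** n ** q ++ t
n ** n ** n ++ t
n ** n ** n ++ f
n ** n ** n ++ p
n ** n ** n ++ q
n ** n ** n ++ n

[e [e [e [t [f [p [q n]]]]] ** [t [f [p [q n]]]]] ** [t [f [p [q n]]] ++ [t [f [p [q n]]]]]]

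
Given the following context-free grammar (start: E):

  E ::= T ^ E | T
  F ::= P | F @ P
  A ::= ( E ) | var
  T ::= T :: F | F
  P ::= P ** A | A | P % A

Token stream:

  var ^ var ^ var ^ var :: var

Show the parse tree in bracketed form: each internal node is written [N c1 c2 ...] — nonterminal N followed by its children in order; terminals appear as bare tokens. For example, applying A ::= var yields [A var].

[E [T [F [P [A var]]]] ^ [E [T [F [P [A var]]]] ^ [E [T [F [P [A var]]]] ^ [E [T [T [F [P [A var]]]] :: [F [P [A var]]]]]]]]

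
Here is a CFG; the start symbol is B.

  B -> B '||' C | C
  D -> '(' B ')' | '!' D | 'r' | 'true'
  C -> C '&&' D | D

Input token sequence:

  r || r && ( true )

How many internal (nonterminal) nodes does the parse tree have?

[B [B [C [D r]]] || [C [C [D r]] && [D ( [B [C [D true]]] )]]]

11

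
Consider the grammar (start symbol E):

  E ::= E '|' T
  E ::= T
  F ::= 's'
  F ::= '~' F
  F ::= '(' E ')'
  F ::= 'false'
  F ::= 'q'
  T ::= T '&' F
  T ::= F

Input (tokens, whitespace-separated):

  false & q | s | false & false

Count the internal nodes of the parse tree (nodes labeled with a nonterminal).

13

[E [E [E [T [T [F false]] & [F q]]] | [T [F s]]] | [T [T [F false]] & [F false]]]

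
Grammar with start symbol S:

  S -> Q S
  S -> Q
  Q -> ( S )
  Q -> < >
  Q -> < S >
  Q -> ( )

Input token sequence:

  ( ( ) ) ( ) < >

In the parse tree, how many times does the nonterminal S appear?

[S [Q ( [S [Q ( )]] )] [S [Q ( )] [S [Q < >]]]]

4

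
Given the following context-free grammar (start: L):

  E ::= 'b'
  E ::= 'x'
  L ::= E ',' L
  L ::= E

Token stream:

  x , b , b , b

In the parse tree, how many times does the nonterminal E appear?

4

[L [E x] , [L [E b] , [L [E b] , [L [E b]]]]]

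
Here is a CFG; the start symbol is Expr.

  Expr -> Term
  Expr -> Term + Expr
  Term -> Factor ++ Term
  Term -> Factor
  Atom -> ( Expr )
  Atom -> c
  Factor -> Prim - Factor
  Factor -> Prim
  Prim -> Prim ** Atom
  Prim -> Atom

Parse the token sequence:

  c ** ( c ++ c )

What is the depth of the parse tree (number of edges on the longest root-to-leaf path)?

[Expr [Term [Factor [Prim [Prim [Atom c]] ** [Atom ( [Expr [Term [Factor [Prim [Atom c]]] ++ [Term [Factor [Prim [Atom c]]]]]] )]]]]]

11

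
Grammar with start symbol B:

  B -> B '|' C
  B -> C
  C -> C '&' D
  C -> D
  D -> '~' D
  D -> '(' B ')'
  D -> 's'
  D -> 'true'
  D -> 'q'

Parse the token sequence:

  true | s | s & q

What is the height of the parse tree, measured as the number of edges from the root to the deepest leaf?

5

[B [B [B [C [D true]]] | [C [D s]]] | [C [C [D s]] & [D q]]]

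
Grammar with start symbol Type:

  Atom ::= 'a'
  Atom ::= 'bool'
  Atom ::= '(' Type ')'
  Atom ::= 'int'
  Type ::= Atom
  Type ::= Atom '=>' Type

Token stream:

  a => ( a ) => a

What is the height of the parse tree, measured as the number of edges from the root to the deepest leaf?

5

[Type [Atom a] => [Type [Atom ( [Type [Atom a]] )] => [Type [Atom a]]]]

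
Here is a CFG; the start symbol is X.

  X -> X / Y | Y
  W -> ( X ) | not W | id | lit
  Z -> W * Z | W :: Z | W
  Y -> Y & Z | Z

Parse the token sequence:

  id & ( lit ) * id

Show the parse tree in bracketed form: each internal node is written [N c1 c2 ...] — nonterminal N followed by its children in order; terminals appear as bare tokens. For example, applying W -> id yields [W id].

X
Y
Y & Z
Z & Z
W & Z
id & Z
id & W * Z
id & ( X ) * Z
id & ( Y ) * Z
id & ( Z ) * Z
id & ( W ) * Z
id & ( lit ) * Z
id & ( lit ) * W
id & ( lit ) * id

[X [Y [Y [Z [W id]]] & [Z [W ( [X [Y [Z [W lit]]]] )] * [Z [W id]]]]]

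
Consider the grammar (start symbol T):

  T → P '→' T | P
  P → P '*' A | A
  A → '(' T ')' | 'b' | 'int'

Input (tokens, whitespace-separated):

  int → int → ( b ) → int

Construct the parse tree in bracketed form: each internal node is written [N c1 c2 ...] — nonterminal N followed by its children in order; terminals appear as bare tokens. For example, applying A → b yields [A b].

T
P → T
A → T
int → T
int → P → T
int → A → T
int → int → T
int → int → P → T
int → int → A → T
int → int → ( T ) → T
int → int → ( P ) → T
int → int → ( A ) → T
int → int → ( b ) → T
int → int → ( b ) → P
int → int → ( b ) → A
int → int → ( b ) → int

[T [P [A int]] → [T [P [A int]] → [T [P [A ( [T [P [A b]]] )]] → [T [P [A int]]]]]]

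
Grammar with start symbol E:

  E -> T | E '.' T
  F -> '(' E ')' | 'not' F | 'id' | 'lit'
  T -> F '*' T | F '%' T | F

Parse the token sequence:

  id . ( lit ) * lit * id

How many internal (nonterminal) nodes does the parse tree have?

[E [E [T [F id]]] . [T [F ( [E [T [F lit]]] )] * [T [F lit] * [T [F id]]]]]

13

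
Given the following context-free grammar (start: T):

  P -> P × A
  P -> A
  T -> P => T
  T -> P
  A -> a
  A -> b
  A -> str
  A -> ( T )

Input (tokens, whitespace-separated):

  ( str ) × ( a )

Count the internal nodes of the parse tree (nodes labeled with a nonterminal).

[T [P [P [A ( [T [P [A str]]] )]] × [A ( [T [P [A a]]] )]]]

11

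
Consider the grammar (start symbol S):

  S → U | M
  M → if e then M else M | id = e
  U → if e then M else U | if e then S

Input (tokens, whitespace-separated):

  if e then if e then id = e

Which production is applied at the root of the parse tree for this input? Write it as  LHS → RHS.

S → U

[S [U if e then [S [U if e then [S [M id = e]]]]]]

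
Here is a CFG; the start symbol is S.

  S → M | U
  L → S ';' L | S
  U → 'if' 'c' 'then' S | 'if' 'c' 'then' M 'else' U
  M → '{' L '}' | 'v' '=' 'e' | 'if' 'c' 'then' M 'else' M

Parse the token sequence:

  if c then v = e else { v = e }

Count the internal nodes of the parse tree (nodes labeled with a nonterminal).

7

[S [M if c then [M v = e] else [M { [L [S [M v = e]]] }]]]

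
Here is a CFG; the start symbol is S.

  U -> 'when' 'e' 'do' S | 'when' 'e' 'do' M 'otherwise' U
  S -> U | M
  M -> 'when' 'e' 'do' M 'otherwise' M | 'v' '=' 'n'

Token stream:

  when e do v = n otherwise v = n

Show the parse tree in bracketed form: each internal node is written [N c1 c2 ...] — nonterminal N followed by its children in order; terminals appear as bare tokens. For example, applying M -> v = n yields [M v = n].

S
M
when e do M otherwise M
when e do v = n otherwise M
when e do v = n otherwise v = n

[S [M when e do [M v = n] otherwise [M v = n]]]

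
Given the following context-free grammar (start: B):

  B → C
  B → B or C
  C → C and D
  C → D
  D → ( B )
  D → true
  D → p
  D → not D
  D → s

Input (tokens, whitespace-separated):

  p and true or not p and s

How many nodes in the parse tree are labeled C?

4

[B [B [C [C [D p]] and [D true]]] or [C [C [D not [D p]]] and [D s]]]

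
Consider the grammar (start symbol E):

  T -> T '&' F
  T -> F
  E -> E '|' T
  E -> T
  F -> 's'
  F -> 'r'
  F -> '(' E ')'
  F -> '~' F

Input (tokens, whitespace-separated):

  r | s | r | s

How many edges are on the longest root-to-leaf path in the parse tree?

[E [E [E [E [T [F r]]] | [T [F s]]] | [T [F r]]] | [T [F s]]]

6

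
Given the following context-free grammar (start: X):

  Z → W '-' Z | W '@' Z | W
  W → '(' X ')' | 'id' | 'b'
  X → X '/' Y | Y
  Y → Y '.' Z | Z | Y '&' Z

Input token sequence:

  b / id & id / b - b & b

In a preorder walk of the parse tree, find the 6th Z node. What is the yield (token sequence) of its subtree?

b

[X [X [X [Y [Z [W b]]]] / [Y [Y [Z [W id]]] & [Z [W id]]]] / [Y [Y [Z [W b] - [Z [W b]]]] & [Z [W b]]]]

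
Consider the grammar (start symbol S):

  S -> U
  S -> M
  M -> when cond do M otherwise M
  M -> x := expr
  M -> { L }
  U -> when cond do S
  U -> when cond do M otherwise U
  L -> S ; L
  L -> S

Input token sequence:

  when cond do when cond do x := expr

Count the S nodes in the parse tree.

[S [U when cond do [S [U when cond do [S [M x := expr]]]]]]

3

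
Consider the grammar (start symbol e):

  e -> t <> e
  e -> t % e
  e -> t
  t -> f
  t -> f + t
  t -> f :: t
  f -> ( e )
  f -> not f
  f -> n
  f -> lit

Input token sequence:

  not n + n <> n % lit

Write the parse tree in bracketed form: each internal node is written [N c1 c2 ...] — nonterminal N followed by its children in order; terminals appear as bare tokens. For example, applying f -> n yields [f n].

[e [t [f not [f n]] + [t [f n]]] <> [e [t [f n]] % [e [t [f lit]]]]]

e
t <> e
f + t <> e
not f + t <> e
not n + t <> e
not n + f <> e
not n + n <> e
not n + n <> t % e
not n + n <> f % e
not n + n <> n % e
not n + n <> n % t
not n + n <> n % f
not n + n <> n % lit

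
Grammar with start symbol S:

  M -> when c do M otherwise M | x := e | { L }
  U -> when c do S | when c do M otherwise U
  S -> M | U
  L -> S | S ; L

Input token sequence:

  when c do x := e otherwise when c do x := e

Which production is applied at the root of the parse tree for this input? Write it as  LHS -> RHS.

S -> U

[S [U when c do [M x := e] otherwise [U when c do [S [M x := e]]]]]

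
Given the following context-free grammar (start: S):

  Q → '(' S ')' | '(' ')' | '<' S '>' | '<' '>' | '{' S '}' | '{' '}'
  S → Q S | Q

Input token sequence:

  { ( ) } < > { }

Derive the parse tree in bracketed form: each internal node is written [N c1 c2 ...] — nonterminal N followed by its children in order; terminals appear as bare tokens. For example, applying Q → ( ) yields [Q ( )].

S
Q S
{ S } S
{ Q } S
{ ( ) } S
{ ( ) } Q S
{ ( ) } < > S
{ ( ) } < > Q
{ ( ) } < > { }

[S [Q { [S [Q ( )]] }] [S [Q < >] [S [Q { }]]]]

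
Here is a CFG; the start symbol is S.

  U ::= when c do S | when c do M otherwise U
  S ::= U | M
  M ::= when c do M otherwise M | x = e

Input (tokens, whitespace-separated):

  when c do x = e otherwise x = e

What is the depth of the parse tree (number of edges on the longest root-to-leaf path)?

3

[S [M when c do [M x = e] otherwise [M x = e]]]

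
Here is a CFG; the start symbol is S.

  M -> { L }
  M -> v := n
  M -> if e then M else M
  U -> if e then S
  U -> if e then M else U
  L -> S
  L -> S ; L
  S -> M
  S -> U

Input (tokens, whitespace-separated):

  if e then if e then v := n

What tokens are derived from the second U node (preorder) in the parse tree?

[S [U if e then [S [U if e then [S [M v := n]]]]]]

if e then v := n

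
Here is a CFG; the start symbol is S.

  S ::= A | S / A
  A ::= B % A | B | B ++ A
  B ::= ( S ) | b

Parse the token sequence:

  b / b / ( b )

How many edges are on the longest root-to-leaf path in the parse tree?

6

[S [S [S [A [B b]]] / [A [B b]]] / [A [B ( [S [A [B b]]] )]]]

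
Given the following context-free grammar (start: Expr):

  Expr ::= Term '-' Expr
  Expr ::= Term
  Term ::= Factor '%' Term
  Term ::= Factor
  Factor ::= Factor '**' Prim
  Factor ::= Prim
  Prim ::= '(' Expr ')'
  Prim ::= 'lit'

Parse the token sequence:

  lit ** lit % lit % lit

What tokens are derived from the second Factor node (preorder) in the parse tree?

[Expr [Term [Factor [Factor [Prim lit]] ** [Prim lit]] % [Term [Factor [Prim lit]] % [Term [Factor [Prim lit]]]]]]

lit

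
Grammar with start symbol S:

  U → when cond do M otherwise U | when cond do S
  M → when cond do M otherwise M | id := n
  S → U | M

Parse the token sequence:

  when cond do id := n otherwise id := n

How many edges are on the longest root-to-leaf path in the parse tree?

[S [M when cond do [M id := n] otherwise [M id := n]]]

3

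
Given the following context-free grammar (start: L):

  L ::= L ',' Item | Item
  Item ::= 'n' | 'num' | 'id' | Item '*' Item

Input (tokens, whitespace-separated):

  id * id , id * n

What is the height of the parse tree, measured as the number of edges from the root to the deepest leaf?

4

[L [L [Item [Item id] * [Item id]]] , [Item [Item id] * [Item n]]]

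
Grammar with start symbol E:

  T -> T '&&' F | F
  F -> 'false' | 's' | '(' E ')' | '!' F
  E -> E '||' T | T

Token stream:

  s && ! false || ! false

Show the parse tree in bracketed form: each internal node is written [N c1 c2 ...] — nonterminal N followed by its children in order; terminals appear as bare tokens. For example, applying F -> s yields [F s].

[E [E [T [T [F s]] && [F ! [F false]]]] || [T [F ! [F false]]]]

E
E || T
T || T
T && F || T
F && F || T
s && F || T
s && ! F || T
s && ! false || T
s && ! false || F
s && ! false || ! F
s && ! false || ! false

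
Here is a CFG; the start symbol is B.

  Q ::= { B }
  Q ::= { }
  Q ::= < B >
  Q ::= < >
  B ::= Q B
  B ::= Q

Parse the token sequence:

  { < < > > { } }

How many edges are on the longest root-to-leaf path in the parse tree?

6

[B [Q { [B [Q < [B [Q < >]] >] [B [Q { }]]] }]]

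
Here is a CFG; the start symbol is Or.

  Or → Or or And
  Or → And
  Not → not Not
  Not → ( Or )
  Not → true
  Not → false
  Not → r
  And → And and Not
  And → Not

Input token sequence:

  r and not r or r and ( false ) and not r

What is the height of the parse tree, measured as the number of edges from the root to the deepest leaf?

[Or [Or [And [And [Not r]] and [Not not [Not r]]]] or [And [And [And [Not r]] and [Not ( [Or [And [Not false]]] )]] and [Not not [Not r]]]]

7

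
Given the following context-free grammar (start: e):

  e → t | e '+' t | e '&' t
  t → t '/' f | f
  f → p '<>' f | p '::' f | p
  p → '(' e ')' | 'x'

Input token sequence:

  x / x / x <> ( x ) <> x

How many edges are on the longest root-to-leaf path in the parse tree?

[e [t [t [t [f [p x]]] / [f [p x]]] / [f [p x] <> [f [p ( [e [t [f [p x]]]] )] <> [f [p x]]]]]]

9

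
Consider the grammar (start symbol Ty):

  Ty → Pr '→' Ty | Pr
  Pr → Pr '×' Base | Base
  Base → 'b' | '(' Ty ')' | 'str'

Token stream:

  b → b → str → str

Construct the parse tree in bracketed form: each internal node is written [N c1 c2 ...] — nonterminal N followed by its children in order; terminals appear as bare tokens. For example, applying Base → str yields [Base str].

Ty
Pr → Ty
Base → Ty
b → Ty
b → Pr → Ty
b → Base → Ty
b → b → Ty
b → b → Pr → Ty
b → b → Base → Ty
b → b → str → Ty
b → b → str → Pr
b → b → str → Base
b → b → str → str

[Ty [Pr [Base b]] → [Ty [Pr [Base b]] → [Ty [Pr [Base str]] → [Ty [Pr [Base str]]]]]]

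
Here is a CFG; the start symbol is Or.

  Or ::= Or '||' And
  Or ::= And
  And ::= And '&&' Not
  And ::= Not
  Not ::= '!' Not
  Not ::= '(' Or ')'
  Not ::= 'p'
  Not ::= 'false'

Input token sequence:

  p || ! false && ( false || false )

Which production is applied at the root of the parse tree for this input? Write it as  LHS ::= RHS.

[Or [Or [And [Not p]]] || [And [And [Not ! [Not false]]] && [Not ( [Or [Or [And [Not false]]] || [And [Not false]]] )]]]

Or ::= Or '||' And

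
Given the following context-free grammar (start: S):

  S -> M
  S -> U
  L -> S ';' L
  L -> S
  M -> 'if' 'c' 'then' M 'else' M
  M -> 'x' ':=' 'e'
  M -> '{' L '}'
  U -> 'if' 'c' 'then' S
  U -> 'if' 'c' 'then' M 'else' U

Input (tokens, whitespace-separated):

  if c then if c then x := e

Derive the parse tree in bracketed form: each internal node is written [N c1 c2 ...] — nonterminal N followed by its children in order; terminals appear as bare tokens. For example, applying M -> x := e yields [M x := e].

[S [U if c then [S [U if c then [S [M x := e]]]]]]

S
U
if c then S
if c then U
if c then if c then S
if c then if c then M
if c then if c then x := e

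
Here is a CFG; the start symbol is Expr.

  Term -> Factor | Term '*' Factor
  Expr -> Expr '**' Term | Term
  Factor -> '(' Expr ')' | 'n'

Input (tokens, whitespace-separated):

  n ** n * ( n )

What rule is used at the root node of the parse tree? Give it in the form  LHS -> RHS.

[Expr [Expr [Term [Factor n]]] ** [Term [Term [Factor n]] * [Factor ( [Expr [Term [Factor n]]] )]]]

Expr -> Expr '**' Term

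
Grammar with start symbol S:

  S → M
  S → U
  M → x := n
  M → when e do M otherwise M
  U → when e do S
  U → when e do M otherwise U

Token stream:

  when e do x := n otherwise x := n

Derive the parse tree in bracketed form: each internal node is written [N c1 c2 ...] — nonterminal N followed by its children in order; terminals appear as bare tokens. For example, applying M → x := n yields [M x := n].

[S [M when e do [M x := n] otherwise [M x := n]]]

S
M
when e do M otherwise M
when e do x := n otherwise M
when e do x := n otherwise x := n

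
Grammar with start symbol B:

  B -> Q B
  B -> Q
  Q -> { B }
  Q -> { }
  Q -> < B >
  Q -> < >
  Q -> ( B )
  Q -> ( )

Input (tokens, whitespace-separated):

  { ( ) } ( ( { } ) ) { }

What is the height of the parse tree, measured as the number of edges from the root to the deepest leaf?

[B [Q { [B [Q ( )]] }] [B [Q ( [B [Q ( [B [Q { }]] )]] )] [B [Q { }]]]]

7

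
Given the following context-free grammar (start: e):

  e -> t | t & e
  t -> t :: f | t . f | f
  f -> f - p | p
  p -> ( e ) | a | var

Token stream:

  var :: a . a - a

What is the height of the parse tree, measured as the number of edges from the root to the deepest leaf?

[e [t [t [t [f [p var]]] :: [f [p a]]] . [f [f [p a]] - [p a]]]]

6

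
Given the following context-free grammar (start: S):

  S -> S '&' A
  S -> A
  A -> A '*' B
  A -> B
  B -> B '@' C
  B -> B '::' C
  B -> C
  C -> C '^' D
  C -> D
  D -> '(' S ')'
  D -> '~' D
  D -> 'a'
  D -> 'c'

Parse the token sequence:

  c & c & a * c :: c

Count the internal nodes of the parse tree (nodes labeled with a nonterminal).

22

[S [S [S [A [B [C [D c]]]]] & [A [B [C [D c]]]]] & [A [A [B [C [D a]]]] * [B [B [C [D c]]] :: [C [D c]]]]]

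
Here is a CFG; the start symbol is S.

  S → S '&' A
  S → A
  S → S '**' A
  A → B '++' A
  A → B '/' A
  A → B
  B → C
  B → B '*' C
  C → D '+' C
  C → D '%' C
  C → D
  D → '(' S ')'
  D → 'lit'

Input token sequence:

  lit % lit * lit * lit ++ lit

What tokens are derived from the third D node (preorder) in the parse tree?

[S [A [B [B [B [C [D lit] % [C [D lit]]]] * [C [D lit]]] * [C [D lit]]] ++ [A [B [C [D lit]]]]]]

lit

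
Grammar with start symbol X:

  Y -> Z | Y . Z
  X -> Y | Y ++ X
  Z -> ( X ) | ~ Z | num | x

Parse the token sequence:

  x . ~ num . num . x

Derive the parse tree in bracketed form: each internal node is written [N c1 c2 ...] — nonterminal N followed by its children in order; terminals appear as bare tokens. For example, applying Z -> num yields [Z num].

[X [Y [Y [Y [Y [Z x]] . [Z ~ [Z num]]] . [Z num]] . [Z x]]]

X
Y
Y . Z
Y . Z . Z
Y . Z . Z . Z
Z . Z . Z . Z
x . Z . Z . Z
x . ~ Z . Z . Z
x . ~ num . Z . Z
x . ~ num . num . Z
x . ~ num . num . x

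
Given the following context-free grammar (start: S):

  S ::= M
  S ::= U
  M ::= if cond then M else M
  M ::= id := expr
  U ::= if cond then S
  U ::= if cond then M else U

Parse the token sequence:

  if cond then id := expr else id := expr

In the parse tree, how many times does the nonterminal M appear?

3

[S [M if cond then [M id := expr] else [M id := expr]]]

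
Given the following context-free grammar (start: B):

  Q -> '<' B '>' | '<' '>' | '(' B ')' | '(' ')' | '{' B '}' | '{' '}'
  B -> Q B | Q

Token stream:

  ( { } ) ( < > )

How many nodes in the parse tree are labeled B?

[B [Q ( [B [Q { }]] )] [B [Q ( [B [Q < >]] )]]]

4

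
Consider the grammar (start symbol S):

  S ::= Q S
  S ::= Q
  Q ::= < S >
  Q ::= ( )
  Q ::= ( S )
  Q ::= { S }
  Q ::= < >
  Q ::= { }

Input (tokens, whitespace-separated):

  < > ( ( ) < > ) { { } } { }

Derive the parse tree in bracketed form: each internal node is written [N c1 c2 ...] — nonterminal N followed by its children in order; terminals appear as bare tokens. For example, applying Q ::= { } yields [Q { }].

[S [Q < >] [S [Q ( [S [Q ( )] [S [Q < >]]] )] [S [Q { [S [Q { }]] }] [S [Q { }]]]]]

S
Q S
< > S
< > Q S
< > ( S ) S
< > ( Q S ) S
< > ( ( ) S ) S
< > ( ( ) Q ) S
< > ( ( ) < > ) S
< > ( ( ) < > ) Q S
< > ( ( ) < > ) { S } S
< > ( ( ) < > ) { Q } S
< > ( ( ) < > ) { { } } S
< > ( ( ) < > ) { { } } Q
< > ( ( ) < > ) { { } } { }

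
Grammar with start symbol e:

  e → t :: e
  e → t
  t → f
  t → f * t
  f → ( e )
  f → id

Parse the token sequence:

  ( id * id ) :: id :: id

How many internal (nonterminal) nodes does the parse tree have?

14

[e [t [f ( [e [t [f id] * [t [f id]]]] )]] :: [e [t [f id]] :: [e [t [f id]]]]]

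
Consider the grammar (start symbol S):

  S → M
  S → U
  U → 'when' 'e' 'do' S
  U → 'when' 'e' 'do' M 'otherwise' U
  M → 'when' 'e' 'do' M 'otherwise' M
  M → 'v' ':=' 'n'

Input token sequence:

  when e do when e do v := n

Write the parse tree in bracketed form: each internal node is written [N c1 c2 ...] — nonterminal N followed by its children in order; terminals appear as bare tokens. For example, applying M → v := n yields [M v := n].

S
U
when e do S
when e do U
when e do when e do S
when e do when e do M
when e do when e do v := n

[S [U when e do [S [U when e do [S [M v := n]]]]]]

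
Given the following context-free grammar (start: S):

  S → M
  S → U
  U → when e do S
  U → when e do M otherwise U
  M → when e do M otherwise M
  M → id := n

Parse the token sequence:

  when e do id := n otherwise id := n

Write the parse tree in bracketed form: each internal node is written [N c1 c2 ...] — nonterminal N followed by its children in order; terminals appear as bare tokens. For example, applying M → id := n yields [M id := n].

[S [M when e do [M id := n] otherwise [M id := n]]]

S
M
when e do M otherwise M
when e do id := n otherwise M
when e do id := n otherwise id := n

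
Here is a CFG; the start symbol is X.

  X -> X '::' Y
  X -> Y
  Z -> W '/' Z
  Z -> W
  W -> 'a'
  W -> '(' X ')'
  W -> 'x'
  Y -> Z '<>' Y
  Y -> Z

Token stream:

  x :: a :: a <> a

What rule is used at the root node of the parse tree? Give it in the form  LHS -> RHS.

[X [X [X [Y [Z [W x]]]] :: [Y [Z [W a]]]] :: [Y [Z [W a]] <> [Y [Z [W a]]]]]

X -> X '::' Y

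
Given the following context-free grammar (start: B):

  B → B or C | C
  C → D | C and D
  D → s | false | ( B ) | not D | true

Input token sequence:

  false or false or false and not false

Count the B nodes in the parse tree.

[B [B [B [C [D false]]] or [C [D false]]] or [C [C [D false]] and [D not [D false]]]]

3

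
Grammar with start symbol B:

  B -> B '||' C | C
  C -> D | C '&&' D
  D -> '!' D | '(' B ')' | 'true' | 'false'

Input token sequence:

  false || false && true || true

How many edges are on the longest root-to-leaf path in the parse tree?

[B [B [B [C [D false]]] || [C [C [D false]] && [D true]]] || [C [D true]]]

5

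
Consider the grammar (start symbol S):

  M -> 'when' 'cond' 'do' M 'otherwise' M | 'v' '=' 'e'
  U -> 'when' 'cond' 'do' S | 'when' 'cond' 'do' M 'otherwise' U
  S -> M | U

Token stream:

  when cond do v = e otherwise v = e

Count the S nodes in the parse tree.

1

[S [M when cond do [M v = e] otherwise [M v = e]]]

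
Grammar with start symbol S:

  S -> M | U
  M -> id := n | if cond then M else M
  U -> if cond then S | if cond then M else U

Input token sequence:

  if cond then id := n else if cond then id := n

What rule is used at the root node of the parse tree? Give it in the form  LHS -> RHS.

S -> U

[S [U if cond then [M id := n] else [U if cond then [S [M id := n]]]]]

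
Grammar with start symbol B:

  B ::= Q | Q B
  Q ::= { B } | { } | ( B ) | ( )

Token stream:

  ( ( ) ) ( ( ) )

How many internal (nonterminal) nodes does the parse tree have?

8

[B [Q ( [B [Q ( )]] )] [B [Q ( [B [Q ( )]] )]]]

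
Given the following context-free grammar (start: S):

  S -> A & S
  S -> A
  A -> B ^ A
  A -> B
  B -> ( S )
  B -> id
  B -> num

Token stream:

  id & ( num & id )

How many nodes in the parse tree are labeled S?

4

[S [A [B id]] & [S [A [B ( [S [A [B num]] & [S [A [B id]]]] )]]]]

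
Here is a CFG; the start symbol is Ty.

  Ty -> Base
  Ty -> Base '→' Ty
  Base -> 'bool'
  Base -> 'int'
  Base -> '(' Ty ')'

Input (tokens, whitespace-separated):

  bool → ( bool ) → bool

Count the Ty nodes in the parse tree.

[Ty [Base bool] → [Ty [Base ( [Ty [Base bool]] )] → [Ty [Base bool]]]]

4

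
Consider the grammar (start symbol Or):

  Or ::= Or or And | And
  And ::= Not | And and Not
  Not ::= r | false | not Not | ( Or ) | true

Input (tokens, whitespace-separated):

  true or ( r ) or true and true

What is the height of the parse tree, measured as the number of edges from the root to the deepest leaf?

7

[Or [Or [Or [And [Not true]]] or [And [Not ( [Or [And [Not r]]] )]]] or [And [And [Not true]] and [Not true]]]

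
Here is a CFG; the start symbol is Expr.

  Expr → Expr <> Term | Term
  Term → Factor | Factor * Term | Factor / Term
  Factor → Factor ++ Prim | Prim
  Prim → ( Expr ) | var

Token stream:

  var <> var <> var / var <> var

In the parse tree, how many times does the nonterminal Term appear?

5

[Expr [Expr [Expr [Expr [Term [Factor [Prim var]]]] <> [Term [Factor [Prim var]]]] <> [Term [Factor [Prim var]] / [Term [Factor [Prim var]]]]] <> [Term [Factor [Prim var]]]]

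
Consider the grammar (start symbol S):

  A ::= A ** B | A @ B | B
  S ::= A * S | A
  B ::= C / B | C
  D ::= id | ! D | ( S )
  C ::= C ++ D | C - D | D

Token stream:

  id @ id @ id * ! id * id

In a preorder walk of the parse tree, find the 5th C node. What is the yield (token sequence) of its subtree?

id

[S [A [A [A [B [C [D id]]]] @ [B [C [D id]]]] @ [B [C [D id]]]] * [S [A [B [C [D ! [D id]]]]] * [S [A [B [C [D id]]]]]]]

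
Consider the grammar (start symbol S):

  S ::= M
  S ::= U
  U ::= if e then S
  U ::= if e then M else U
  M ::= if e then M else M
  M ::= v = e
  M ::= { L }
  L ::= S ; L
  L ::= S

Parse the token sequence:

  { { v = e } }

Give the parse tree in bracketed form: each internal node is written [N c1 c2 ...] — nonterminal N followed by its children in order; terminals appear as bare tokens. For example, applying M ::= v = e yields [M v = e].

[S [M { [L [S [M { [L [S [M v = e]]] }]]] }]]

S
M
{ L }
{ S }
{ M }
{ { L } }
{ { S } }
{ { M } }
{ { v = e } }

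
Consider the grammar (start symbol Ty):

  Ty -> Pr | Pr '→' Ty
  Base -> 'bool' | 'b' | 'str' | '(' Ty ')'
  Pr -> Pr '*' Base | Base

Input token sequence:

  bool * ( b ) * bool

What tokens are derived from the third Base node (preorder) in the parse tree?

b

[Ty [Pr [Pr [Pr [Base bool]] * [Base ( [Ty [Pr [Base b]]] )]] * [Base bool]]]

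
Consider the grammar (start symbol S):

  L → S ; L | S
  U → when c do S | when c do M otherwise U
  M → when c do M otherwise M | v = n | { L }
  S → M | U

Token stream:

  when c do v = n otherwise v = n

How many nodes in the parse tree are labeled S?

1

[S [M when c do [M v = n] otherwise [M v = n]]]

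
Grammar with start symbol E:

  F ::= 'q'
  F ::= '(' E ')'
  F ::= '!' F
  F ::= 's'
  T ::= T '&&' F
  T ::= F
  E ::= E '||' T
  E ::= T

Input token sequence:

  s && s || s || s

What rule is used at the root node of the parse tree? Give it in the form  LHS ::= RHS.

[E [E [E [T [T [F s]] && [F s]]] || [T [F s]]] || [T [F s]]]

E ::= E '||' T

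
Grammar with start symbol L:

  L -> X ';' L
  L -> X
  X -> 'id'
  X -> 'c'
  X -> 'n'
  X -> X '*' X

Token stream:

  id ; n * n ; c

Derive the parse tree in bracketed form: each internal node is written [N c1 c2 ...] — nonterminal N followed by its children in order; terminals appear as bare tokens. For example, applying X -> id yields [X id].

L
X ; L
id ; L
id ; X ; L
id ; X * X ; L
id ; n * X ; L
id ; n * n ; L
id ; n * n ; X
id ; n * n ; c

[L [X id] ; [L [X [X n] * [X n]] ; [L [X c]]]]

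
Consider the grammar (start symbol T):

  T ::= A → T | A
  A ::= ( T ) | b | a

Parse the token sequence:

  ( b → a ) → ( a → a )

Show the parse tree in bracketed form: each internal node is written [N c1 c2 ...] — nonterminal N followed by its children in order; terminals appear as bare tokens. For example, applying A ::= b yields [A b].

[T [A ( [T [A b] → [T [A a]]] )] → [T [A ( [T [A a] → [T [A a]]] )]]]

T
A → T
( T ) → T
( A → T ) → T
( b → T ) → T
( b → A ) → T
( b → a ) → T
( b → a ) → A
( b → a ) → ( T )
( b → a ) → ( A → T )
( b → a ) → ( a → T )
( b → a ) → ( a → A )
( b → a ) → ( a → a )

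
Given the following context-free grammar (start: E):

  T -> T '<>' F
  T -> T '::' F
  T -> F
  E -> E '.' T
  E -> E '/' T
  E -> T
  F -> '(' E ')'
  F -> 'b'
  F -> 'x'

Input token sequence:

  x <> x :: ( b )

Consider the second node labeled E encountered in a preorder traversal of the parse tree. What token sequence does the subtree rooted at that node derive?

[E [T [T [T [F x]] <> [F x]] :: [F ( [E [T [F b]]] )]]]

b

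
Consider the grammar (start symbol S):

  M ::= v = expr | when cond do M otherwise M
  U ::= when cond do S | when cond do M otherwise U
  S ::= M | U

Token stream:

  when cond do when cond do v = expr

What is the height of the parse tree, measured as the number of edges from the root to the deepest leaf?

[S [U when cond do [S [U when cond do [S [M v = expr]]]]]]

6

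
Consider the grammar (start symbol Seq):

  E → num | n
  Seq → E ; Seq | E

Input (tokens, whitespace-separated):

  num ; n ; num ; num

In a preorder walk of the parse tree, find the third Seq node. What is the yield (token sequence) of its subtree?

num ; num

[Seq [E num] ; [Seq [E n] ; [Seq [E num] ; [Seq [E num]]]]]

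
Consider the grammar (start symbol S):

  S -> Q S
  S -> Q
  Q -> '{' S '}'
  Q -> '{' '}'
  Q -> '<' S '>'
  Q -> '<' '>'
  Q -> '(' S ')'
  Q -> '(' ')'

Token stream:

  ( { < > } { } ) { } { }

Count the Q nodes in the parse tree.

[S [Q ( [S [Q { [S [Q < >]] }] [S [Q { }]]] )] [S [Q { }] [S [Q { }]]]]

6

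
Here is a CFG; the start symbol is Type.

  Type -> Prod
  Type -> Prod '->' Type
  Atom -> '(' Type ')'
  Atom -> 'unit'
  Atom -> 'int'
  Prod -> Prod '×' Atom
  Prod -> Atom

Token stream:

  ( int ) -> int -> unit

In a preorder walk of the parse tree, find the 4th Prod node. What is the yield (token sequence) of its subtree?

unit

[Type [Prod [Atom ( [Type [Prod [Atom int]]] )]] -> [Type [Prod [Atom int]] -> [Type [Prod [Atom unit]]]]]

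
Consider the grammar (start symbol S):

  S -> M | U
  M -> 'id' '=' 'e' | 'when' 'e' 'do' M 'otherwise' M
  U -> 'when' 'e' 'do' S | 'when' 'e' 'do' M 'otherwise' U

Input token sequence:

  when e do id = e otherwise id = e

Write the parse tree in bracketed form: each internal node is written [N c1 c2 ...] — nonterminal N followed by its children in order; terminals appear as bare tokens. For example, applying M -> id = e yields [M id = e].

[S [M when e do [M id = e] otherwise [M id = e]]]

S
M
when e do M otherwise M
when e do id = e otherwise M
when e do id = e otherwise id = e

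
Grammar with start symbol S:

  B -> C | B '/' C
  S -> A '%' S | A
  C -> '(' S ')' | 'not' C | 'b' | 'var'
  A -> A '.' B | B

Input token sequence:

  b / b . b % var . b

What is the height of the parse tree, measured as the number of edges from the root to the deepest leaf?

[S [A [A [B [B [C b]] / [C b]]] . [B [C b]]] % [S [A [A [B [C var]]] . [B [C b]]]]]

6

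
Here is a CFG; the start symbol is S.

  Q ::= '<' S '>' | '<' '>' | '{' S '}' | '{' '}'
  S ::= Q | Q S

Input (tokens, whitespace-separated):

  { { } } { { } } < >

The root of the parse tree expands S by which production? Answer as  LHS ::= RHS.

S ::= Q S

[S [Q { [S [Q { }]] }] [S [Q { [S [Q { }]] }] [S [Q < >]]]]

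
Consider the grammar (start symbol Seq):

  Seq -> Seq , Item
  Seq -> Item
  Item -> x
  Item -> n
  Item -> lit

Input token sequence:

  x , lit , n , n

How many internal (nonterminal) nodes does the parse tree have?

8

[Seq [Seq [Seq [Seq [Item x]] , [Item lit]] , [Item n]] , [Item n]]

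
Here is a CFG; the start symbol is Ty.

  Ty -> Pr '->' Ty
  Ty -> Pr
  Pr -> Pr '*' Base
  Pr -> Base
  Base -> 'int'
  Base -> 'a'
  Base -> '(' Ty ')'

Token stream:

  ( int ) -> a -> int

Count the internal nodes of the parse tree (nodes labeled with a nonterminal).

12

[Ty [Pr [Base ( [Ty [Pr [Base int]]] )]] -> [Ty [Pr [Base a]] -> [Ty [Pr [Base int]]]]]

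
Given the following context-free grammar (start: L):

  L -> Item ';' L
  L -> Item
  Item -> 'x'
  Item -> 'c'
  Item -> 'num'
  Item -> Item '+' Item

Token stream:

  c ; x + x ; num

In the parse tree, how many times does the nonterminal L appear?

3

[L [Item c] ; [L [Item [Item x] + [Item x]] ; [L [Item num]]]]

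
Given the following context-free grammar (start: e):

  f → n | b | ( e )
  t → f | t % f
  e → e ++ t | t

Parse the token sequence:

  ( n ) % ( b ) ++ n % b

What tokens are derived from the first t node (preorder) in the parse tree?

[e [e [t [t [f ( [e [t [f n]]] )]] % [f ( [e [t [f b]]] )]]] ++ [t [t [f n]] % [f b]]]

( n ) % ( b )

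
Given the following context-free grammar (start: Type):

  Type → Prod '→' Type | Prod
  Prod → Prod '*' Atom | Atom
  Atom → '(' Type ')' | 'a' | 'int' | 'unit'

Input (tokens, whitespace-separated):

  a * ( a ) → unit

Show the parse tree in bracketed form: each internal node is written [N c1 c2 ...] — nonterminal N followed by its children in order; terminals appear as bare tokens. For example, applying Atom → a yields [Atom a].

[Type [Prod [Prod [Atom a]] * [Atom ( [Type [Prod [Atom a]]] )]] → [Type [Prod [Atom unit]]]]

Type
Prod → Type
Prod * Atom → Type
Atom * Atom → Type
a * Atom → Type
a * ( Type ) → Type
a * ( Prod ) → Type
a * ( Atom ) → Type
a * ( a ) → Type
a * ( a ) → Prod
a * ( a ) → Atom
a * ( a ) → unit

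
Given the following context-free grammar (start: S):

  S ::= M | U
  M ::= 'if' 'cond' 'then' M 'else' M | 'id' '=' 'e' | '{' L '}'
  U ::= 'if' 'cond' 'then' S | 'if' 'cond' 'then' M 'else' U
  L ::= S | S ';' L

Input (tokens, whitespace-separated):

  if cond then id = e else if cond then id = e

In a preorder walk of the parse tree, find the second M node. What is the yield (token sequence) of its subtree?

[S [U if cond then [M id = e] else [U if cond then [S [M id = e]]]]]

id = e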